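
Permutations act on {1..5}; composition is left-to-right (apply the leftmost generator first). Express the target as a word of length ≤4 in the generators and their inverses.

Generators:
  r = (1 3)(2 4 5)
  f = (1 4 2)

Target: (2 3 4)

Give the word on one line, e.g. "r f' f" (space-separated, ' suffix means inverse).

r f' r

  after r: (1 3)(2 4 5)
  after f': (1 3 2)(4 5)
  after r: (2 3 4)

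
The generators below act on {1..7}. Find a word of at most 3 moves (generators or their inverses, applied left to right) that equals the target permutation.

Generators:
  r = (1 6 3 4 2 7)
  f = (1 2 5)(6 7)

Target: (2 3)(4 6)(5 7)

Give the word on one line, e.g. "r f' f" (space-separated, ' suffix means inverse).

  after r: (1 6 3 4 2 7)
  after f': (1 7 5 2 6 3 4)
  after r: (2 3)(4 6)(5 7)

r f' r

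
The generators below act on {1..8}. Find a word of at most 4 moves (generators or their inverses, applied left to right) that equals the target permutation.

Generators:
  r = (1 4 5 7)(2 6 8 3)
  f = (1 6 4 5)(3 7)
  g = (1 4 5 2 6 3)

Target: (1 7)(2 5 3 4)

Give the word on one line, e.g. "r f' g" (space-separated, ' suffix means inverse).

  after g': (1 3 6 2 5 4)
  after f': (1 7 3)(2 4 5 6)
  after g: (1 7)(2 5 3 4)

g' f' g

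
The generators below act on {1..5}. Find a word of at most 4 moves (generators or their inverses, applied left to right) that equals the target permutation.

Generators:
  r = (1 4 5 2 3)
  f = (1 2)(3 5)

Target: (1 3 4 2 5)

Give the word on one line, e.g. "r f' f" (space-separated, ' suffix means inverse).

  after f: (1 2)(3 5)
  after r': (1 5 2 3 4)
  after f: (1 3 4 2 5)

f r' f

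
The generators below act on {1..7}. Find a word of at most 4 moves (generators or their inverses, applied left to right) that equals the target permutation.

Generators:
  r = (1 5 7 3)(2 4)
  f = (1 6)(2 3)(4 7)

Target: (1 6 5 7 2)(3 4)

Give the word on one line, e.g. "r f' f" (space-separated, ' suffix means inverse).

f r

  after f: (1 6)(2 3)(4 7)
  after r: (1 6 5 7 2)(3 4)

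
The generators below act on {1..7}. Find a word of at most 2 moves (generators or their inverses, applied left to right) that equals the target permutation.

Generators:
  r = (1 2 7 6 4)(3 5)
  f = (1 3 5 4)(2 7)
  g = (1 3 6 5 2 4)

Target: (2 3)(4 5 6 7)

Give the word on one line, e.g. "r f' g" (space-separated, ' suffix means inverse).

r' g

  after r': (1 4 6 7 2)(3 5)
  after g: (2 3)(4 5 6 7)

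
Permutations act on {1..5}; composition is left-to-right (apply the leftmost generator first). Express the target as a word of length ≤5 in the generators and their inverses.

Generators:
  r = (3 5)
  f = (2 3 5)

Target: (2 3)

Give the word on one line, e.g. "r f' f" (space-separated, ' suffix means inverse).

r' f' f'

  after r': (3 5)
  after f': (2 5)
  after f': (2 3)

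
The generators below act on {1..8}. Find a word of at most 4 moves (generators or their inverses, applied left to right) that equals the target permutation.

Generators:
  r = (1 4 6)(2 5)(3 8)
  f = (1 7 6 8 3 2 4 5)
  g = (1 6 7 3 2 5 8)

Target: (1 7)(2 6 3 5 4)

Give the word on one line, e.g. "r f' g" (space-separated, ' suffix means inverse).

  after f: (1 7 6 8 3 2 4 5)
  after r: (1 7)(2 6 3 5 4)

f r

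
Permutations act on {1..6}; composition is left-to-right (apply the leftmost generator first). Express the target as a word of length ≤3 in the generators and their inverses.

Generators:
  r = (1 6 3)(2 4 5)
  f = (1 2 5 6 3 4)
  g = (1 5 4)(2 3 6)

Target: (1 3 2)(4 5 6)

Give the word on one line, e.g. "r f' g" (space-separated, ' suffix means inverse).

f r f'

  after f: (1 2 5 6 3 4)
  after r: (1 4 6)(3 5)
  after f': (1 3 2)(4 5 6)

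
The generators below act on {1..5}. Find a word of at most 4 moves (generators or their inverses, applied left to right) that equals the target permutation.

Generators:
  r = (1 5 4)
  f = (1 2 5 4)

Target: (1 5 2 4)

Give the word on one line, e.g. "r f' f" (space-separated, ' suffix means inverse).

  after f': (1 4 5 2)
  after r': (1 5 2 4)

f' r'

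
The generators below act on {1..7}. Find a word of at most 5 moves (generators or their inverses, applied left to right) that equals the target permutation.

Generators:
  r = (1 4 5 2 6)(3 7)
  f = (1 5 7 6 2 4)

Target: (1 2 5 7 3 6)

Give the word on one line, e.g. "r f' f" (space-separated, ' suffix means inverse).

f r' f' f' r'

  after f: (1 5 7 6 2 4)
  after r': (1 4 6 5 3 7 2)
  after f': (1 2 4 7 6)(3 5)
  after f': (1 6 4 5 3)
  after r': (1 2 5 7 3 6)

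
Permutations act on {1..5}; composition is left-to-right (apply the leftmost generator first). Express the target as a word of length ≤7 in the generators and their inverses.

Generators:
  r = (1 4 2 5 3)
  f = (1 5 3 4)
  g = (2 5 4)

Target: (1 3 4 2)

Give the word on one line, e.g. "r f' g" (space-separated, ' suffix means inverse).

r r r f' r'

  after r: (1 4 2 5 3)
  after r: (1 2 3 4 5)
  after r: (1 5 4 3 2)
  after f': (2 4 5 3)
  after r': (1 3 4 2)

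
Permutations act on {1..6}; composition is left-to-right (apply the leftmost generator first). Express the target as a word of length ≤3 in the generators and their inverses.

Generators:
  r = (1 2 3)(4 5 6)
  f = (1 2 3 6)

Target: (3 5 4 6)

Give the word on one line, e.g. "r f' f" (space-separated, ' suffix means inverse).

f r r

  after f: (1 2 3 6)
  after r: (1 3 4 5 6 2)
  after r: (3 5 4 6)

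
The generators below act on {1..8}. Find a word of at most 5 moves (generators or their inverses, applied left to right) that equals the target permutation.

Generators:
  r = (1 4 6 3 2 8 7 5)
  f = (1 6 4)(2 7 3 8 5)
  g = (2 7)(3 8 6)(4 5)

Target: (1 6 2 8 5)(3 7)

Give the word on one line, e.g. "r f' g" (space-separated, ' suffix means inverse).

  after g': (2 7)(3 6 8)(4 5)
  after r: (1 4)(2 5 6 7 8)
  after f': (1 6 2 8 5)(3 7)

g' r f'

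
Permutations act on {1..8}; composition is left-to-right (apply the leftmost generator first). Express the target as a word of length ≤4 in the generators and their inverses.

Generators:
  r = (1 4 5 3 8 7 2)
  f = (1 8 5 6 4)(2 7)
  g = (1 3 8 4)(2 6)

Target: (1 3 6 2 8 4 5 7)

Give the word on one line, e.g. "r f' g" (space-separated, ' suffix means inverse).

r' f r' r'

  after r': (1 2 7 8 3 5 4)
  after f: (1 7 5)(3 6 4 8)
  after r': (1 8 5 2 7 4 3 6)
  after r': (1 3 6 2 8 4 5 7)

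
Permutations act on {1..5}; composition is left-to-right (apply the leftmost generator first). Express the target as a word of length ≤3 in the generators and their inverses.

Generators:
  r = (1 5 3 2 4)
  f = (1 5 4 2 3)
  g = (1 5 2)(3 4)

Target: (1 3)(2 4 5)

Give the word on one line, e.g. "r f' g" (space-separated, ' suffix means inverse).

r' g'

  after r': (1 4 2 3 5)
  after g': (1 3)(2 4 5)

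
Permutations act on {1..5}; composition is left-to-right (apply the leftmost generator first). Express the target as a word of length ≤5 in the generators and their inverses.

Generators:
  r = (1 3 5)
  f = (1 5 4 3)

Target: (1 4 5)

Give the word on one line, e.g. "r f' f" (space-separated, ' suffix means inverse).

f' f' r'

  after f': (1 3 4 5)
  after f': (1 4)(3 5)
  after r': (1 4 5)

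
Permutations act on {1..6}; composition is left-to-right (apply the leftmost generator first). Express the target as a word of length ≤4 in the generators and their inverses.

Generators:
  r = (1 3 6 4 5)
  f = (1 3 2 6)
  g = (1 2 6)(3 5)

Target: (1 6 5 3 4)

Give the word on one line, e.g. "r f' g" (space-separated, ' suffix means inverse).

  after r: (1 3 6 4 5)
  after r: (1 6 5 3 4)

r r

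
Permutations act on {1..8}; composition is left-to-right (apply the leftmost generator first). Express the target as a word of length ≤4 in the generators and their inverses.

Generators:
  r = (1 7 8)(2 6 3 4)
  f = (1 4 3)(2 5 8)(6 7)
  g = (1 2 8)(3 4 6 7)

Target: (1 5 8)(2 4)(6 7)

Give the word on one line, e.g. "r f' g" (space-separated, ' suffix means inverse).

g f r g'

  after g: (1 2 8)(3 4 6 7)
  after f: (1 5 8 4 7)
  after r: (1 5)(2 6 3 4 8)
  after g': (1 5 8)(2 4)(6 7)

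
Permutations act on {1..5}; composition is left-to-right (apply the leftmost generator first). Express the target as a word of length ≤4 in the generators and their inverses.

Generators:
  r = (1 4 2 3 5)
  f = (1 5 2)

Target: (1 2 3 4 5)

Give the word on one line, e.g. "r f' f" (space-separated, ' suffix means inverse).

  after f': (1 2 5)
  after f': (1 5 2)
  after r': (1 3 2 5 4)
  after r': (1 2 3 4 5)

f' f' r' r'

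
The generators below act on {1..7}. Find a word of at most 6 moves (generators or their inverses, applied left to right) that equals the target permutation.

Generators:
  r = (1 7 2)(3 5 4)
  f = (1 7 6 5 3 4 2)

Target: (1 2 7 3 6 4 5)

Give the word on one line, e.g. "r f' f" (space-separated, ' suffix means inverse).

f' r' f' f'

  after f': (1 2 4 3 5 6 7)
  after r': (1 7 2 5 6)
  after f': (2 6)(3 5 7 4)
  after f': (1 2 7 3 6 4 5)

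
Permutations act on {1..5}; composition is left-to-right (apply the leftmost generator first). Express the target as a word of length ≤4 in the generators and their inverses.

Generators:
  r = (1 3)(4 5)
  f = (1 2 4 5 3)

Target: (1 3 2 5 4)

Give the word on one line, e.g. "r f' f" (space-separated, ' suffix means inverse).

  after f': (1 3 5 4 2)
  after r': (2 3 4)
  after f': (1 3 2 5 4)

f' r' f'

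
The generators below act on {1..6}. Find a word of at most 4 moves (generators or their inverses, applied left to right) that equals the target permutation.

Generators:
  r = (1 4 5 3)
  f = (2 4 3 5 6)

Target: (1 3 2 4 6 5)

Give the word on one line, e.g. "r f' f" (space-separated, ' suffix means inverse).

f' f' r'

  after f': (2 6 5 3 4)
  after f': (2 5 4 6 3)
  after r': (1 3 2 4 6 5)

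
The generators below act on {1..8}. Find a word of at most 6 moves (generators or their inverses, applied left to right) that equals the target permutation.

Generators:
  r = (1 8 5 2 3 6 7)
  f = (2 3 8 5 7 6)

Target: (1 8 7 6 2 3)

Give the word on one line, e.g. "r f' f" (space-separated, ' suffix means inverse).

  after f': (2 6 7 5 8 3)
  after f': (2 7 8)(3 6 5)
  after r: (1 8 3 7 5 6 2)
  after r: (1 5 7 2 8 6 3)
  after f': (1 8 7 6 2 3)

f' f' r r f'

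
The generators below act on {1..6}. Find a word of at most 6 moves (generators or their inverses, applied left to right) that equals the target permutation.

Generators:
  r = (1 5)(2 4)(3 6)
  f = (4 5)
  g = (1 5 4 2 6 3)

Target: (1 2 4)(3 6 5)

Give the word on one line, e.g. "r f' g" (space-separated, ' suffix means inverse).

  after f': (4 5)
  after r: (1 5 2 4)(3 6)
  after g: (1 4 5 6)
  after r: (1 2 4)(3 6 5)

f' r g r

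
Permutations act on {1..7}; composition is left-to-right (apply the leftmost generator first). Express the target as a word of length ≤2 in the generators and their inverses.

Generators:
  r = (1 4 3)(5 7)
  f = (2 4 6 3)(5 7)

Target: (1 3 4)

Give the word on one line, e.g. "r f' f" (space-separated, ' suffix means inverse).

r r

  after r: (1 4 3)(5 7)
  after r: (1 3 4)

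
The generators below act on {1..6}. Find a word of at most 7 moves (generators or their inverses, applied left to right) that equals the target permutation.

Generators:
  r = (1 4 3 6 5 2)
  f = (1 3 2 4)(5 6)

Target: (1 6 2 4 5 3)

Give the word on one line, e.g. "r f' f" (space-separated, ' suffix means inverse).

  after r: (1 4 3 6 5 2)
  after r: (1 3 5)(2 4 6)
  after r: (1 6)(2 3)(4 5)
  after f': (1 5 2)(4 6)
  after f': (1 6 2 4 5 3)

r r r f' f'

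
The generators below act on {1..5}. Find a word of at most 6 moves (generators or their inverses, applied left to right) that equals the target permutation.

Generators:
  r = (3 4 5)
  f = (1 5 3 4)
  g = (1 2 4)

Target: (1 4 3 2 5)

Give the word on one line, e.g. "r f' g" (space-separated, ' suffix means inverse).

  after g: (1 2 4)
  after f': (1 2 3 5)
  after f': (1 2 5 4 3)
  after g: (1 4 3 2 5)

g f' f' g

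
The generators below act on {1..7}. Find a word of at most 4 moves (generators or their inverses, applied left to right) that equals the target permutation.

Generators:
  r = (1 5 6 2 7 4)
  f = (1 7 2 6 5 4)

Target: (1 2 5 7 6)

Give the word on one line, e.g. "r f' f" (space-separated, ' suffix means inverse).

f r'

  after f: (1 7 2 6 5 4)
  after r': (1 2 5 7 6)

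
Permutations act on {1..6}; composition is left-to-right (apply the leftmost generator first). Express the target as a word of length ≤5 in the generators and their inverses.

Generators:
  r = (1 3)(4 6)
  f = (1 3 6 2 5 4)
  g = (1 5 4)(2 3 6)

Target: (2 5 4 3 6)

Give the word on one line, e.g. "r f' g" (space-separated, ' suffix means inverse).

  after g: (1 5 4)(2 3 6)
  after f': (1 2)
  after f': (1 6 3)(2 4 5)
  after g': (1 3 4)(2 5 6)
  after r: (2 5 4 3 6)

g f' f' g' r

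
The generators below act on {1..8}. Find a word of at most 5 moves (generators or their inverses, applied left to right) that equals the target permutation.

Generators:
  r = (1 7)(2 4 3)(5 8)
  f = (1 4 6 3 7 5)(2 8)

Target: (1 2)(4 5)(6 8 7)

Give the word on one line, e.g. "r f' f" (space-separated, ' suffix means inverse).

f' r' f

  after f': (1 5 7 3 6 4)(2 8)
  after r': (1 8 3 6 2 5)(4 7)
  after f: (1 2)(4 5)(6 8 7)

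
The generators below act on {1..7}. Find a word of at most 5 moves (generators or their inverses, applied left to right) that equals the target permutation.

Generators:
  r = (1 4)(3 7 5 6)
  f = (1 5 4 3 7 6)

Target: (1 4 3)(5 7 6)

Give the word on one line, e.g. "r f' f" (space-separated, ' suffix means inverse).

  after r: (1 4)(3 7 5 6)
  after f': (1 5 7)(4 6)
  after r: (1 6)(3 7 4)
  after r: (1 3 5 6 4 7)
  after f': (1 4 3)(5 7 6)

r f' r r f'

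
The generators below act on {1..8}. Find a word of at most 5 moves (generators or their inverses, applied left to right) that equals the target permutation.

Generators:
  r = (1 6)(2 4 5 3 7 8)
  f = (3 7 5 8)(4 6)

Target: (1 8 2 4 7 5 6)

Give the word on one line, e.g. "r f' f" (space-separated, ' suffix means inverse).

  after r': (1 6)(2 8 7 3 5 4)
  after f: (1 4 2 3 8 5 6)
  after r': (1 2 5)(3 7)(4 8)
  after r': (1 8 2 4 7 5 6)

r' f r' r'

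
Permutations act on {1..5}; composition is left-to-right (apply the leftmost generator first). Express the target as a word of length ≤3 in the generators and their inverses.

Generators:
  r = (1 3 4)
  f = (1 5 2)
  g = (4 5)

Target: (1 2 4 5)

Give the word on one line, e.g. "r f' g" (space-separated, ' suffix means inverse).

  after f': (1 2 5)
  after g': (1 2 4 5)

f' g'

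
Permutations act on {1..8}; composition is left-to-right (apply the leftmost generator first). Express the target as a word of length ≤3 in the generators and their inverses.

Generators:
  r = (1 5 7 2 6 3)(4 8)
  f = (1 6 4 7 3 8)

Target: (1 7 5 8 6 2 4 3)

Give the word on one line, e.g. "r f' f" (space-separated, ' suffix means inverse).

r' f'

  after r': (1 3 6 2 7 5)(4 8)
  after f': (1 7 5 8 6 2 4 3)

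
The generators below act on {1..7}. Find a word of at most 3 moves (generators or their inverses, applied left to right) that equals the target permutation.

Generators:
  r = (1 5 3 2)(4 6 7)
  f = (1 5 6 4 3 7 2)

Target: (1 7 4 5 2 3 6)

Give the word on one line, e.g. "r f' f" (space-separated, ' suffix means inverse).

  after f': (1 2 7 3 4 6 5)
  after f': (1 7 4 5 2 3 6)

f' f'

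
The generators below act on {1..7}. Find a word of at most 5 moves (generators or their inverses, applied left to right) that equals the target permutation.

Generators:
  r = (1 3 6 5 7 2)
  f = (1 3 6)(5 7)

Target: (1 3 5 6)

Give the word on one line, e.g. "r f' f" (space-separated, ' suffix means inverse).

r f r' r' f

  after r: (1 3 6 5 7 2)
  after f: (1 6 7 2 3)
  after r': (1 3 2)(5 6)
  after r': (3 7 5)
  after f: (1 3 5 6)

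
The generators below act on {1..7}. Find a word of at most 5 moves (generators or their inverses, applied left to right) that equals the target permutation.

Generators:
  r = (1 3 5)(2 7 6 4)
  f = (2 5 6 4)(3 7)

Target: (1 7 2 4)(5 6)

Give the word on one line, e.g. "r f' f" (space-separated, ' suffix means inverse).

  after r': (1 5 3)(2 4 6 7)
  after f': (1 2 6 3)(4 5 7)
  after r: (1 7 2 4)(5 6)

r' f' r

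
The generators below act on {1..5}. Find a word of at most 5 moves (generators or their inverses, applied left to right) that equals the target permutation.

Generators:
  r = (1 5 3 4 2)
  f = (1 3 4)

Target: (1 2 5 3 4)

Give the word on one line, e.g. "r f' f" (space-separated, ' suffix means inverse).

f r f' f' r'

  after f: (1 3 4)
  after r: (1 4 5 3 2)
  after f': (1 3 2 4 5)
  after f': (2 3)(4 5)
  after r': (1 2 5 3 4)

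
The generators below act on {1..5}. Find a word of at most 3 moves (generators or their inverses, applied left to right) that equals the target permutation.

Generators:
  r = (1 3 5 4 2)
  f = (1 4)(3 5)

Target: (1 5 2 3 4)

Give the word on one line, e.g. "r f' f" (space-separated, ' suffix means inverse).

  after r': (1 2 4 5 3)
  after r': (1 4 3 2 5)
  after r': (1 5 2 3 4)

r' r' r'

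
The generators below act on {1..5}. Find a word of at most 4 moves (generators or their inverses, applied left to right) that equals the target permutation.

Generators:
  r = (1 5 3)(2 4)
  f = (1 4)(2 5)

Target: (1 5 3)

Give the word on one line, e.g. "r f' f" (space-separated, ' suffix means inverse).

r' r' f f

  after r': (1 3 5)(2 4)
  after r': (1 5 3)
  after f: (1 2 5 3 4)
  after f: (1 5 3)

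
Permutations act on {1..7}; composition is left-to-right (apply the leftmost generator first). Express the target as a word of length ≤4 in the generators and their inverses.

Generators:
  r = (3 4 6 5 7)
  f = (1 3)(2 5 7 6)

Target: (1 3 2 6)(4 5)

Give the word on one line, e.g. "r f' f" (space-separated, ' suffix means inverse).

r r r f'

  after r: (3 4 6 5 7)
  after r: (3 6 7 4 5)
  after r: (3 5 4 7 6)
  after f': (1 3 2 6)(4 5)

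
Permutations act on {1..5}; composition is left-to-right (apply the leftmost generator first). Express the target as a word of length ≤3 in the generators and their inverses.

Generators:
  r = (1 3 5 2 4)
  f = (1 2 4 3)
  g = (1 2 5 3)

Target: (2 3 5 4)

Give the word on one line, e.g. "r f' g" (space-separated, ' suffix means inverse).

  after r: (1 3 5 2 4)
  after f: (2 3 5 4)

r f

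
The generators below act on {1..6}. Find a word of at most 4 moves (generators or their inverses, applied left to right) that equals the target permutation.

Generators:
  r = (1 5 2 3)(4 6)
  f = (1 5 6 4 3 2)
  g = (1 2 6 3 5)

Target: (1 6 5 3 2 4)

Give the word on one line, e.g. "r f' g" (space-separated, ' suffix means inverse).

g r f' r'

  after g: (1 2 6 3 5)
  after r: (1 3 2 4 6)
  after f': (1 4 5)(2 6)
  after r': (1 6 5 3 2 4)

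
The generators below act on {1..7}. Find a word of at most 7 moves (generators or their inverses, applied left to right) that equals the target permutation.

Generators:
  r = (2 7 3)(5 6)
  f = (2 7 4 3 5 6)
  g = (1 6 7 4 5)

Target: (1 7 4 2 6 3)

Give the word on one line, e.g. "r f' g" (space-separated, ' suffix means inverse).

  after g': (1 5 4 7 6)
  after r: (1 6)(2 7 5 4 3)
  after f': (1 5 7 3 6)
  after g': (1 4 7 3)(5 6)
  after f': (1 7 4 2 6 3)

g' r f' g' f'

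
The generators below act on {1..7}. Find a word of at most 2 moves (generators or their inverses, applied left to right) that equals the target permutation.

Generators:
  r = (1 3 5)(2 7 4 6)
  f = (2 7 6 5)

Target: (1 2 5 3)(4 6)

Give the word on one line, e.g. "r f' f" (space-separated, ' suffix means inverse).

r' f

  after r': (1 5 3)(2 6 4 7)
  after f: (1 2 5 3)(4 6)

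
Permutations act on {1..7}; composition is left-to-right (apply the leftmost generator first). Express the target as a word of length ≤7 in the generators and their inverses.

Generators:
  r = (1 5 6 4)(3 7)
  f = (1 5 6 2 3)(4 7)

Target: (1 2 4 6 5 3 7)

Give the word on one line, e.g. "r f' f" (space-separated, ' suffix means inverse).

f r' f f f

  after f: (1 5 6 2 3)(4 7)
  after r': (2 7 6)(3 4)
  after f: (1 5 6 3 7 2 4)
  after f: (1 6)(2 7 3 4 5)
  after f: (1 2 4 6 5 3 7)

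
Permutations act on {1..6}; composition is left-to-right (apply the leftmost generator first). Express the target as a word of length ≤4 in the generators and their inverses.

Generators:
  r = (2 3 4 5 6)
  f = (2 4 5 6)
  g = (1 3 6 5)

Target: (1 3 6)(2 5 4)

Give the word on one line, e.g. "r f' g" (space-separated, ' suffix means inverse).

  after f': (2 6 5 4)
  after g: (1 3 6)(2 5 4)

f' g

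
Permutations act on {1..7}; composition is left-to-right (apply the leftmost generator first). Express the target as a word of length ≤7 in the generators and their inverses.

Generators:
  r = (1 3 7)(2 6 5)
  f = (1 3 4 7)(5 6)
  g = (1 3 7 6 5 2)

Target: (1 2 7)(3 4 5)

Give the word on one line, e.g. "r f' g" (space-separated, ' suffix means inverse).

f' g f g' r'

  after f': (1 7 4 3)(5 6)
  after g: (1 6 2)(4 7)
  after f: (1 5 6 2 3 4)
  after g': (1 6 5 7 3 4 2)
  after r': (1 2 7)(3 4 5)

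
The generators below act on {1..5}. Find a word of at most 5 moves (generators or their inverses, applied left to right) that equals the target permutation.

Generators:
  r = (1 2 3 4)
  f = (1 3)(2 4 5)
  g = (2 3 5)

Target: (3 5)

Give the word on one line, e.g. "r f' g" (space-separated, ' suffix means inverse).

  after f: (1 3)(2 4 5)
  after r': (1 2 3 4 5)
  after g: (1 3 4 2 5)
  after f: (3 5)

f r' g f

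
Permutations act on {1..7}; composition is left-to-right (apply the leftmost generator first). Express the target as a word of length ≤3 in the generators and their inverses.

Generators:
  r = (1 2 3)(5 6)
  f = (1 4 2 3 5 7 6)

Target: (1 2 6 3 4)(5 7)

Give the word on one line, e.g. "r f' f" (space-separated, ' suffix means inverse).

r' f'

  after r': (1 3 2)(5 6)
  after f': (1 2 6 3 4)(5 7)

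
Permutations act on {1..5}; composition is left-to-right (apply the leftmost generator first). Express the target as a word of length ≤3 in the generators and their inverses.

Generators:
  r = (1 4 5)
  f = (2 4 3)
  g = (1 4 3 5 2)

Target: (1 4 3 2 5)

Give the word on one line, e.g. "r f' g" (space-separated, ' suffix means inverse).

f r

  after f: (2 4 3)
  after r: (1 4 3 2 5)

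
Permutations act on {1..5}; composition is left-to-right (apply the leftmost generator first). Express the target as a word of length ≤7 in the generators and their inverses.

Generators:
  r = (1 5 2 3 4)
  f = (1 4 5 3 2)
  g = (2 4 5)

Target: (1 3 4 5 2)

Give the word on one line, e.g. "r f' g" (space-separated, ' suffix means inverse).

  after r: (1 5 2 3 4)
  after g': (1 4)(2 3)
  after f': (2 5 4)
  after f': (1 2 4 3 5)
  after f': (1 3 4 5 2)

r g' f' f' f'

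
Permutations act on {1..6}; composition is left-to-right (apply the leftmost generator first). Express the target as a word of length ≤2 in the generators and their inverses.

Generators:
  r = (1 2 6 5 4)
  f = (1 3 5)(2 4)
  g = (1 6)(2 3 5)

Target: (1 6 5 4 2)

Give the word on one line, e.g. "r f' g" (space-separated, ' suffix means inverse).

g f'

  after g: (1 6)(2 3 5)
  after f': (1 6 5 4 2)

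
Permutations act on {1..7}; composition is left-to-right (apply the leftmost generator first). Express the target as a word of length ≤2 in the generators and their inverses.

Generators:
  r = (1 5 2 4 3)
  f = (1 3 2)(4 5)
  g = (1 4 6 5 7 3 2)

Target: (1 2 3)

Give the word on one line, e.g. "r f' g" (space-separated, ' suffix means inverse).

f f

  after f: (1 3 2)(4 5)
  after f: (1 2 3)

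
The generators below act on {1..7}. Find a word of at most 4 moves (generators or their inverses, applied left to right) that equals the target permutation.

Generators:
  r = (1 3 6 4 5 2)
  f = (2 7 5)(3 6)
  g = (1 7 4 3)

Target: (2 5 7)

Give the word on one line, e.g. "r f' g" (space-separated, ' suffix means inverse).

  after f: (2 7 5)(3 6)
  after f: (2 5 7)

f f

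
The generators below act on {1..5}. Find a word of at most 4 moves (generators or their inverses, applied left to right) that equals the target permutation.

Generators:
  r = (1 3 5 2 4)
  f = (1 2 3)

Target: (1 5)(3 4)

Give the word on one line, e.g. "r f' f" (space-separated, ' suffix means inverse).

f r' f

  after f: (1 2 3)
  after r': (1 5 3 4 2)
  after f: (1 5)(3 4)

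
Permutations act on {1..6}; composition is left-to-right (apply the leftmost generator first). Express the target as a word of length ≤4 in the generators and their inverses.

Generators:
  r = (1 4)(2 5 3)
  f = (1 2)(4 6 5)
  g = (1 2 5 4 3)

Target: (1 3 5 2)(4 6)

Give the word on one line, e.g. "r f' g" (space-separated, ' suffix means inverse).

g' f f

  after g': (1 3 4 5 2)
  after f: (1 3 6 5)
  after f: (1 3 5 2)(4 6)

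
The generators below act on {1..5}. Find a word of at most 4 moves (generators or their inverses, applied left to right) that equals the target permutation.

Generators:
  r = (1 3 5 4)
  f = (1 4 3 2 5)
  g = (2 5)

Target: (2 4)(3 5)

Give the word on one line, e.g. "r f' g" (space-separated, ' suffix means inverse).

f r g'

  after f: (1 4 3 2 5)
  after r: (2 4 5 3)
  after g': (2 4)(3 5)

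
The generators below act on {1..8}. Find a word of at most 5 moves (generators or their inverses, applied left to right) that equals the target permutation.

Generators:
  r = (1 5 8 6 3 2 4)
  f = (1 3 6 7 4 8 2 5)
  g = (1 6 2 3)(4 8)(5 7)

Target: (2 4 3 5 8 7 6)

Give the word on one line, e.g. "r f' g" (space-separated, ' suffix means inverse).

  after f': (1 5 2 8 4 7 6 3)
  after f': (1 2 4 6)(3 5 8 7)
  after g': (1 6 3 7 2 8 5 4)
  after g': (2 4 3 5 8 7 6)

f' f' g' g'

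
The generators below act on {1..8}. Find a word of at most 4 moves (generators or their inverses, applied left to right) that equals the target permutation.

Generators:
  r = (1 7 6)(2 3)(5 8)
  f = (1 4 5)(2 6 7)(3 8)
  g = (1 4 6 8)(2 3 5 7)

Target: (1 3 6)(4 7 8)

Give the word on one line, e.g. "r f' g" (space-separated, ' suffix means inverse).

r' f f r

  after r': (1 6 7)(2 3)(5 8)
  after f: (1 7 4 5 3 6 2 8)
  after f: (1 2 3 7 5 8 4)
  after r: (1 3 6)(4 7 8)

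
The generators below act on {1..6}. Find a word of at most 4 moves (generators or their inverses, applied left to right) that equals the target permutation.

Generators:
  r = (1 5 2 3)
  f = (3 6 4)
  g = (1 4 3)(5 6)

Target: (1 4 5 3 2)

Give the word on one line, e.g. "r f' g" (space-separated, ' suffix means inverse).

  after g': (1 3 4)(5 6)
  after g': (1 4 3)
  after r': (1 4 2 5)
  after r': (1 4 5 3 2)

g' g' r' r'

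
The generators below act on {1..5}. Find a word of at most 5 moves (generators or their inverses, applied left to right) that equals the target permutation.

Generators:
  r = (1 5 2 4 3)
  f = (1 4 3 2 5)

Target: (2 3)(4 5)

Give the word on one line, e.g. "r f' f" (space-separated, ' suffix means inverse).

r r r f r

  after r: (1 5 2 4 3)
  after r: (1 2 3 5 4)
  after r: (1 4 5 3 2)
  after f: (1 3 5 2 4)
  after r: (2 3)(4 5)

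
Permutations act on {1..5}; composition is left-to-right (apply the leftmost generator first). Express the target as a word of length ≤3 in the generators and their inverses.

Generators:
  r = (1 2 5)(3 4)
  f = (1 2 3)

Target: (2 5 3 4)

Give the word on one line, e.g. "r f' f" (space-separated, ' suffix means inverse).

  after r: (1 2 5)(3 4)
  after f': (2 5 3 4)

r f'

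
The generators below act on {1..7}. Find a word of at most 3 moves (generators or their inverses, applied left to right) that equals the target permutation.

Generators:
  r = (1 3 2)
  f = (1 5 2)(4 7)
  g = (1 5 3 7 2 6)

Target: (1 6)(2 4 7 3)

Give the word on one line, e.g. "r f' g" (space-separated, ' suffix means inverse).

g' f

  after g': (1 6 2 7 3 5)
  after f: (1 6)(2 4 7 3)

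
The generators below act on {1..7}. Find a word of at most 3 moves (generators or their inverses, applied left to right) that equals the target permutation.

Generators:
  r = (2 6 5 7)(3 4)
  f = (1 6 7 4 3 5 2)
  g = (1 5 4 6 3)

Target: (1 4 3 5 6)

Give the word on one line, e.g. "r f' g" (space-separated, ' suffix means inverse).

g' g' g'

  after g': (1 3 6 4 5)
  after g': (1 6 5 3 4)
  after g': (1 4 3 5 6)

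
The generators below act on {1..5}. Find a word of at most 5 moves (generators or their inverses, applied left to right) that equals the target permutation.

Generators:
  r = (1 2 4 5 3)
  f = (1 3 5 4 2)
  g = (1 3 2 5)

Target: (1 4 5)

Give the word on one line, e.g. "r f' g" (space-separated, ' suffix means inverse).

  after g': (1 5 2 3)
  after g': (1 2)(3 5)
  after f': (1 4 5)

g' g' f'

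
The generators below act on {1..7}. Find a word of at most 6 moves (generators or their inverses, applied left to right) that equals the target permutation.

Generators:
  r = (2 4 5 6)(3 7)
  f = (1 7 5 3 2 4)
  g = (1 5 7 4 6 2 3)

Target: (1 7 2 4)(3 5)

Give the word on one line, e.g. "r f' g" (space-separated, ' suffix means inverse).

f' g r' f'

  after f': (1 4 2 3 5 7)
  after g: (1 6 2)(3 7 5 4)
  after r': (1 5 2)(4 7)
  after f': (1 7 2 4)(3 5)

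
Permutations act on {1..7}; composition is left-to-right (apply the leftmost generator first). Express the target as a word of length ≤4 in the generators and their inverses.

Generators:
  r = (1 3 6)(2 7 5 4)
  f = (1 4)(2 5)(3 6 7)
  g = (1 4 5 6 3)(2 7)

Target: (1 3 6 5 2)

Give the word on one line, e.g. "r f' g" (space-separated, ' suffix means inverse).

  after r: (1 3 6)(2 7 5 4)
  after r: (1 6 3)(2 5)(4 7)
  after r: (2 4 5 7)
  after g': (1 3 6 5 2)

r r r g'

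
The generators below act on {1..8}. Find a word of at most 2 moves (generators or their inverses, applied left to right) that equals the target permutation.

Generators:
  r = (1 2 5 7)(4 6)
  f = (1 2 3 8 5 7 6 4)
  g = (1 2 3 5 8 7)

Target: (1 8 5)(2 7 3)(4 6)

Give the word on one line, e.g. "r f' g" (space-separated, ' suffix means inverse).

  after r': (1 7 5 2)(4 6)
  after g': (1 8 5)(2 7 3)(4 6)

r' g'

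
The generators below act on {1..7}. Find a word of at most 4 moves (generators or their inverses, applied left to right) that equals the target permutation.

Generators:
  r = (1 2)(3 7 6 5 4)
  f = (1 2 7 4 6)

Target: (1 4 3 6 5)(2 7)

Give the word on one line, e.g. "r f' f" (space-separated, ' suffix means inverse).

  after r: (1 2)(3 7 6 5 4)
  after f: (1 7)(3 4)(5 6)
  after f: (1 4 3 6 5)(2 7)

r f f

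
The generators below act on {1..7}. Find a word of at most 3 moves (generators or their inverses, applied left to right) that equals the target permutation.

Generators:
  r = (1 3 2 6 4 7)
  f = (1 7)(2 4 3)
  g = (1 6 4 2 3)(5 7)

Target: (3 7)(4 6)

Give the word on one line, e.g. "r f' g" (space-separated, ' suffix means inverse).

  after r': (1 7 4 6 2 3)
  after f: (3 7)(4 6)

r' f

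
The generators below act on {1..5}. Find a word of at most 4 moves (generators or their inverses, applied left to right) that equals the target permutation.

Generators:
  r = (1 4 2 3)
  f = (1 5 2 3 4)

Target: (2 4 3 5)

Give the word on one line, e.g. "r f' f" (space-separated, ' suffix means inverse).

r f

  after r: (1 4 2 3)
  after f: (2 4 3 5)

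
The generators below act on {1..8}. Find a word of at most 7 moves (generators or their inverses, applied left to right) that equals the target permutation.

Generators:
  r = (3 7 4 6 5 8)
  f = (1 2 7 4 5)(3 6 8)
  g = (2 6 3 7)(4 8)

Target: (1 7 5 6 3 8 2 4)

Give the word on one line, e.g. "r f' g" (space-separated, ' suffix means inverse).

r f' g f' f'

  after r: (3 7 4 6 5 8)
  after f': (1 5 6 4 3 2)
  after g: (1 5 3 6 8 4 7 2)
  after f': (1 4 2 5 8 7)
  after f': (1 7 5 6 3 8 2 4)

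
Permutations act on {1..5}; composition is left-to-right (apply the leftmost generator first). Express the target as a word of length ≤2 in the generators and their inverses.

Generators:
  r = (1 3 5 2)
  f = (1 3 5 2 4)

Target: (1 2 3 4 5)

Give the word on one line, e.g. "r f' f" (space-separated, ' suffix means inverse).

f' f'

  after f': (1 4 2 5 3)
  after f': (1 2 3 4 5)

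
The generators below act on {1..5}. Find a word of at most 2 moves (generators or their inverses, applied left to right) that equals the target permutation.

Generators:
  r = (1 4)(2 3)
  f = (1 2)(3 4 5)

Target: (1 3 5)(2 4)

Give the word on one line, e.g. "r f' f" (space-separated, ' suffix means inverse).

f' r'

  after f': (1 2)(3 5 4)
  after r': (1 3 5)(2 4)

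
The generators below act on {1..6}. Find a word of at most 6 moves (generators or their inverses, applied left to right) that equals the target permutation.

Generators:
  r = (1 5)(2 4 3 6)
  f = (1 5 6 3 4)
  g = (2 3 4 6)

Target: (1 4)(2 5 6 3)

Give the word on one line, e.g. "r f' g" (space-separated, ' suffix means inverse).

f r r r f'

  after f: (1 5 6 3 4)
  after r: (2 4 5)
  after r: (1 5 4)(2 3 6)
  after r: (2 6 4 5 3)
  after f': (1 4)(2 5 6 3)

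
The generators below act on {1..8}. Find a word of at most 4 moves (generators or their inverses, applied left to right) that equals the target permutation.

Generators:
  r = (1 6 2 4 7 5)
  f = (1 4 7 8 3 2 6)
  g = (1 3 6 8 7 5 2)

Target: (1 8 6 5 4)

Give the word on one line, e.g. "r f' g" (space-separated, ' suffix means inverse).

f r' r' g

  after f: (1 4 7 8 3 2 6)
  after r': (1 2)(3 6 5 7 8)
  after r': (1 6 7 8 3)(2 5 4)
  after g: (1 8 6 5 4)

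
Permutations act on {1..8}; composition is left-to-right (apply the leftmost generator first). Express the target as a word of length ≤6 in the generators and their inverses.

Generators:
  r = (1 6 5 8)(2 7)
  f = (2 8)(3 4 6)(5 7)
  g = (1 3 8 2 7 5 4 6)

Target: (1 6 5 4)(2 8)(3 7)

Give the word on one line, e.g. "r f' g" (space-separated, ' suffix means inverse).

  after r: (1 6 5 8)(2 7)
  after g': (1 4 5 3)(6 7 8)
  after r': (1 4 6 2 7 5 3 8)
  after r': (1 4)(3 5)(6 7)
  after f: (1 6 5 4)(2 8)(3 7)

r g' r' r' f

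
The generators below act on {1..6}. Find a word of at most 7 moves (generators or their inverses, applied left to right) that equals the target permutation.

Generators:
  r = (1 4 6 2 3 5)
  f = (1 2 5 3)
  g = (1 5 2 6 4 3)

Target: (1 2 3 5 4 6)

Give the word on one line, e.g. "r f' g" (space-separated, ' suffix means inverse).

r' r' g' r r

  after r': (1 5 3 2 6 4)
  after r': (1 3 6)(2 4 5)
  after g': (1 4)(2 6 3)
  after r: (1 6 5)
  after r: (1 2 3 5 4 6)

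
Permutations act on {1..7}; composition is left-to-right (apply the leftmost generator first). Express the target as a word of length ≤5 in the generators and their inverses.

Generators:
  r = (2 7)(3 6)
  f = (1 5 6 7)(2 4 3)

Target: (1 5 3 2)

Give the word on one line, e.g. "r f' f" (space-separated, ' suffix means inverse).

  after r: (2 7)(3 6)
  after f': (1 7 3 5)(2 6 4)
  after f': (1 6 2 5 7 4 3)
  after f': (1 5 6 3 7 2)
  after r': (1 5 3 2)

r f' f' f' r'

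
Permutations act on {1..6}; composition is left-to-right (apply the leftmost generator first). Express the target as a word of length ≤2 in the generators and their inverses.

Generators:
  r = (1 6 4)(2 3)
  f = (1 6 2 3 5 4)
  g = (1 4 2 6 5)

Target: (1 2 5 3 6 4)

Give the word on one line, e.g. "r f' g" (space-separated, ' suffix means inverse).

  after f': (1 4 5 3 2 6)
  after g: (1 2 5 3 6 4)

f' g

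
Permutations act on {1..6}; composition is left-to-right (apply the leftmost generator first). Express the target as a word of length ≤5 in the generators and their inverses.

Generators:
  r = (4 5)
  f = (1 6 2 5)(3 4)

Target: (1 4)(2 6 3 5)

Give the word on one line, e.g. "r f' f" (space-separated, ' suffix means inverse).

f' f' r' f r'

  after f': (1 5 2 6)(3 4)
  after f': (1 2)(5 6)
  after r': (1 2)(4 5 6)
  after f: (1 5 2 6 3 4)
  after r': (1 4)(2 6 3 5)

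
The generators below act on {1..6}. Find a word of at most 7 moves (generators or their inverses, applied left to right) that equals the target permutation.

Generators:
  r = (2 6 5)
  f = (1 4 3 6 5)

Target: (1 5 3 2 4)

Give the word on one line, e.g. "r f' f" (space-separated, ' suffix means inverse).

f r f' r' f'

  after f: (1 4 3 6 5)
  after r: (1 4 3 5)(2 6)
  after f': (2 3 6)
  after r': (2 3)(5 6)
  after f': (1 5 3 2 4)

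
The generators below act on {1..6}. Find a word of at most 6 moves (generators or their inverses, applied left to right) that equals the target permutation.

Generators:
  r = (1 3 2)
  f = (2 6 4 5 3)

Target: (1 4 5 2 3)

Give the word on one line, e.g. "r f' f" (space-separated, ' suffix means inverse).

  after f': (2 3 5 4 6)
  after r': (1 2)(3 5 4 6)
  after f: (1 6 2)
  after f: (1 4 5 3 2)
  after r: (1 4 5 2 3)

f' r' f f r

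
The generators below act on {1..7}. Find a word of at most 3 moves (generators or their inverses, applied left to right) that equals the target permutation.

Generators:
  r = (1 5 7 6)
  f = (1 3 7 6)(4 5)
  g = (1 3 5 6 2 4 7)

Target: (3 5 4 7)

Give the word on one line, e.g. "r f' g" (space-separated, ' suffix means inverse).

  after f': (1 6 7 3)(4 5)
  after r: (3 5 4 7)

f' r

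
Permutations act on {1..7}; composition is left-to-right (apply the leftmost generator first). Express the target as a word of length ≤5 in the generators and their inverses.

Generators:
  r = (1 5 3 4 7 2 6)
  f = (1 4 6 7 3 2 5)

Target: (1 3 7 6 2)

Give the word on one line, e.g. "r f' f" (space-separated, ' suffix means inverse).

  after r: (1 5 3 4 7 2 6)
  after f': (1 2 4 6 5 7 3)
  after r': (1 7 5 4 2 3 6)
  after r': (1 4 7)(2 5 3)
  after r': (1 3 7 6 2)

r f' r' r' r'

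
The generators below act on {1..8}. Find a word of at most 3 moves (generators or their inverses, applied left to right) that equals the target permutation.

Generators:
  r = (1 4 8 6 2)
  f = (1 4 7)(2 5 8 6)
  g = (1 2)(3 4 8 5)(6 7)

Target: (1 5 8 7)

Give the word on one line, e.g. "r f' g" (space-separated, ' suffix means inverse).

r' f

  after r': (1 2 6 8 4)
  after f: (1 5 8 7)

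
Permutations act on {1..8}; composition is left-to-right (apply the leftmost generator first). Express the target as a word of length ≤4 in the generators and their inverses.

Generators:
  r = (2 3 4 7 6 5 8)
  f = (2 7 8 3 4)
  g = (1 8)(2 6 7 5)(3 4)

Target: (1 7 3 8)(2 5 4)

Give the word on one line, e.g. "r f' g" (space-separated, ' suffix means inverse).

g r f

  after g: (1 8)(2 6 7 5)(3 4)
  after r: (1 2 5 3 7 8)
  after f: (1 7 3 8)(2 5 4)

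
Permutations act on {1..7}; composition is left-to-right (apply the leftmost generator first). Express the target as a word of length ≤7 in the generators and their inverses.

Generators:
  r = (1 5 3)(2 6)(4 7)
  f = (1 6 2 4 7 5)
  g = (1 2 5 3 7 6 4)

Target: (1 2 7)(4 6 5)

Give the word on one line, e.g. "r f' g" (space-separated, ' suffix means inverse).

g g f' r' f'

  after g: (1 2 5 3 7 6 4)
  after g: (1 5 7 4 2 3 6)
  after f': (1 7 2 3)(4 6 5)
  after r': (1 4 2 5 7 6)
  after f': (1 2 7)(4 6 5)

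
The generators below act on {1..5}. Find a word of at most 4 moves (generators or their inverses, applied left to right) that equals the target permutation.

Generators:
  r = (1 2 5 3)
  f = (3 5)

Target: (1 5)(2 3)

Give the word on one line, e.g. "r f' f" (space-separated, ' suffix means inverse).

r f' f' r

  after r: (1 2 5 3)
  after f': (1 2 3)
  after f': (1 2 5 3)
  after r: (1 5)(2 3)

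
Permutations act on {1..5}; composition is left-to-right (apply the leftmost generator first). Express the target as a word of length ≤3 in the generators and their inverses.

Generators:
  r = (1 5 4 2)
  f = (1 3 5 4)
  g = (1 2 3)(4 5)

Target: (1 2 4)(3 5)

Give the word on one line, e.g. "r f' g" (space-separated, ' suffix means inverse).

g f' f'

  after g: (1 2 3)(4 5)
  after f': (1 2)(3 4)
  after f': (1 2 4)(3 5)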